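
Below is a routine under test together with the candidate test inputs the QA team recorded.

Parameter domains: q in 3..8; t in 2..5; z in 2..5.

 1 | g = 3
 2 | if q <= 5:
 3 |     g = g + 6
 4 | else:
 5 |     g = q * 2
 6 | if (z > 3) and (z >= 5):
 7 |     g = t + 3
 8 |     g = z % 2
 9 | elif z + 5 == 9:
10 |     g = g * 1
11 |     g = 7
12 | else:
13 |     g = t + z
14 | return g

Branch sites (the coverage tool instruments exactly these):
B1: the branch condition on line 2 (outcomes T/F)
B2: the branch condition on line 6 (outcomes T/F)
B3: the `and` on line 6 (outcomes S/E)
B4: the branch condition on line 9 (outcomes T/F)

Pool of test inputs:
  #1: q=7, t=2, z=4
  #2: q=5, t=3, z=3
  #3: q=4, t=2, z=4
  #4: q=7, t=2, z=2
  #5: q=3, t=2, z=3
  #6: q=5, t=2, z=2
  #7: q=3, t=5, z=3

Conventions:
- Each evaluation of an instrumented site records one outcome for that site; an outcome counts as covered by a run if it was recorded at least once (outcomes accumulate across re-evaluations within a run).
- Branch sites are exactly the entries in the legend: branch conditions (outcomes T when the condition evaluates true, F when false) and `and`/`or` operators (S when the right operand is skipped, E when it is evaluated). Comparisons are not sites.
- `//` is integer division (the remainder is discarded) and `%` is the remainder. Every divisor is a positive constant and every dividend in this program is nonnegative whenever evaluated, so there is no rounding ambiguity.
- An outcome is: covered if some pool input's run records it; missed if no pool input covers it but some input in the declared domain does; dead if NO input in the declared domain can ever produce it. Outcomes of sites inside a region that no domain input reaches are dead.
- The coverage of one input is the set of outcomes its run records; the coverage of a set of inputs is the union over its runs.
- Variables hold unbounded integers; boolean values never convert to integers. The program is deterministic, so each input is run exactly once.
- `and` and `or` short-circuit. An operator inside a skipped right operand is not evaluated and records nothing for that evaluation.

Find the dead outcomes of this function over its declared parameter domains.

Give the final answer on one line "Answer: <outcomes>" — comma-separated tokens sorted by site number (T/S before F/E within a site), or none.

checking every outcome against all 96 domain inputs:
  reachable outcomes have witnesses, e.g. B1=T (e.g. q=3, t=2, z=2), B1=F (e.g. q=6, t=2, z=2), B2=T (e.g. q=3, t=2, z=5), B2=F (e.g. q=3, t=2, z=2)

Answer: none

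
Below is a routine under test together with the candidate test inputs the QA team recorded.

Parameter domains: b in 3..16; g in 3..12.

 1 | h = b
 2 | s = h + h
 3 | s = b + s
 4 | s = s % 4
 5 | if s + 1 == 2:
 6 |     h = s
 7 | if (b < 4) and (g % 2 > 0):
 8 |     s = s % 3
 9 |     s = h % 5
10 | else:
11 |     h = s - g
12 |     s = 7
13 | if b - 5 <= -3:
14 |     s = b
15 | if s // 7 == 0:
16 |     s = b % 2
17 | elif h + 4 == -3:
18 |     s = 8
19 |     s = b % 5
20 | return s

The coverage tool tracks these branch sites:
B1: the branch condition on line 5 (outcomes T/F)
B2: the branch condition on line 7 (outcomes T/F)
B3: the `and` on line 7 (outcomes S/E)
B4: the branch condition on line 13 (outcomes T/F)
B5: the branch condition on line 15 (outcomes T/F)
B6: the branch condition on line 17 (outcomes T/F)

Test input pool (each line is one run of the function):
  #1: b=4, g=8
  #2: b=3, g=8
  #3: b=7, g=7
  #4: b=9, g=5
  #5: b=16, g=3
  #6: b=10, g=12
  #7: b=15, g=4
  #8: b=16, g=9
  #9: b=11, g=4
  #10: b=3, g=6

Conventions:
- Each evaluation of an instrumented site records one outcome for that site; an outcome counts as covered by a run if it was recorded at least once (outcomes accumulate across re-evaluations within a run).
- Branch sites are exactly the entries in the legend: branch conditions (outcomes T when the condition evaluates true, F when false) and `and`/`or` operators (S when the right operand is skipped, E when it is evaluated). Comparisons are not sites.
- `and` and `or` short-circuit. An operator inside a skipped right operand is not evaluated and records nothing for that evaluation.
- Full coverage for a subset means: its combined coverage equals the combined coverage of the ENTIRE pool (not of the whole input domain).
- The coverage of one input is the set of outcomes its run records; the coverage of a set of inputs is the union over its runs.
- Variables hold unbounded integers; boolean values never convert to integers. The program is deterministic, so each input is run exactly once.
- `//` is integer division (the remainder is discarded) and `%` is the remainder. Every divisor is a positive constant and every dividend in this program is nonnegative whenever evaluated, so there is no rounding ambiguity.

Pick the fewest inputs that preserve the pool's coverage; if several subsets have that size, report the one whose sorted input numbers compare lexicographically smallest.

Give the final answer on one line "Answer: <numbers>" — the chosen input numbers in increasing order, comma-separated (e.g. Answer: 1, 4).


input #1 (b=4, g=8): covers B1=F, B2=F, B3=S, B4=F, B5=F, B6=F
input #2 (b=3, g=8): covers B1=T, B2=F, B3=E, B4=F, B5=F, B6=T
input #3 (b=7, g=7): covers B1=T, B2=F, B3=S, B4=F, B5=F, B6=F
input #4 (b=9, g=5): covers B1=F, B2=F, B3=S, B4=F, B5=F, B6=F
input #5 (b=16, g=3): covers B1=F, B2=F, B3=S, B4=F, B5=F, B6=F
input #6 (b=10, g=12): covers B1=F, B2=F, B3=S, B4=F, B5=F, B6=F
input #7 (b=15, g=4): covers B1=T, B2=F, B3=S, B4=F, B5=F, B6=F
input #8 (b=16, g=9): covers B1=F, B2=F, B3=S, B4=F, B5=F, B6=F
input #9 (b=11, g=4): covers B1=T, B2=F, B3=S, B4=F, B5=F, B6=F
input #10 (b=3, g=6): covers B1=T, B2=F, B3=E, B4=F, B5=F, B6=F
the full pool covers 9 outcomes: B1=T, B1=F, B2=F, B3=S, B3=E, B4=F, B5=F, B6=T, B6=F
size 1 is not enough: best union over all size-1 subsets is 6/9
the canonical winner is {1, 2}: size 2, full 9-outcome coverage, earliest index list among size-2 covers
Answer: 1, 2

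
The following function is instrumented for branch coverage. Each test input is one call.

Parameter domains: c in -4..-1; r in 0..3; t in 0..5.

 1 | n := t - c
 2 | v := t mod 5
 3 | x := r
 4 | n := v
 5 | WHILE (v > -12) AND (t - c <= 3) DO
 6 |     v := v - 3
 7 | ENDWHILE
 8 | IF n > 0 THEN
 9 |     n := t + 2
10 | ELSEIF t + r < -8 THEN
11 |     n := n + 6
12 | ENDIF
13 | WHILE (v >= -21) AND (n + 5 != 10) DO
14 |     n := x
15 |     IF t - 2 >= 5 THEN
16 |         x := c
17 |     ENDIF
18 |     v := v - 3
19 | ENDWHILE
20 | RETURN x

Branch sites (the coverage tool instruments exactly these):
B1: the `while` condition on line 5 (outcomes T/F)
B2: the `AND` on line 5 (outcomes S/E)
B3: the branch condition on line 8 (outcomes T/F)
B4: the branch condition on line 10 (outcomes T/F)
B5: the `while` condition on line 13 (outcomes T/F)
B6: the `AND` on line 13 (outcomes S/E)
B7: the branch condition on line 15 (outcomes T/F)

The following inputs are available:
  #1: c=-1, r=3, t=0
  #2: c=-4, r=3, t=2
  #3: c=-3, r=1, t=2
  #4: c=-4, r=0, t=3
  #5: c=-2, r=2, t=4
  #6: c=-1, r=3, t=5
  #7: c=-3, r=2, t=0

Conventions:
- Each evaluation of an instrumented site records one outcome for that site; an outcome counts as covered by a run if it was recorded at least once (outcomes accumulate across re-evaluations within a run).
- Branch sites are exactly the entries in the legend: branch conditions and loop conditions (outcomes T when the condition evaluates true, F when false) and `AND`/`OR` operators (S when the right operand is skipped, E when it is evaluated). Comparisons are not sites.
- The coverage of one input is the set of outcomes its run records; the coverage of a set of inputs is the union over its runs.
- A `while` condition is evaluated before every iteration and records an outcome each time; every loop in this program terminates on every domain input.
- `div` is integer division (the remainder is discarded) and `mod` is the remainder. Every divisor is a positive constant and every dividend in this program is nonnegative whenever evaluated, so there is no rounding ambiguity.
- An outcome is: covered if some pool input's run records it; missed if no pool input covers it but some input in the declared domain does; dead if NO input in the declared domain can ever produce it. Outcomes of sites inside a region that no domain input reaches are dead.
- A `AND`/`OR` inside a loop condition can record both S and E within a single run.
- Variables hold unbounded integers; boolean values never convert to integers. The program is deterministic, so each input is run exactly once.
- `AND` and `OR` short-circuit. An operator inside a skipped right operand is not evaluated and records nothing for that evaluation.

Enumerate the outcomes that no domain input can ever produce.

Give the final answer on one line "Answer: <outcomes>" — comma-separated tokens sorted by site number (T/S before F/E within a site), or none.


sweeping the full domain (96 inputs) for each outcome:
  B4=T: no domain input ever produces it -> dead
  B7=T: no domain input ever produces it -> dead
  reachable outcomes have witnesses, e.g. B1=T (e.g. c=-3, r=0, t=0), B1=F (e.g. c=-4, r=0, t=0), B2=S (e.g. c=-3, r=0, t=0), B2=E (e.g. c=-4, r=0, t=0)
Answer: B4=T, B7=T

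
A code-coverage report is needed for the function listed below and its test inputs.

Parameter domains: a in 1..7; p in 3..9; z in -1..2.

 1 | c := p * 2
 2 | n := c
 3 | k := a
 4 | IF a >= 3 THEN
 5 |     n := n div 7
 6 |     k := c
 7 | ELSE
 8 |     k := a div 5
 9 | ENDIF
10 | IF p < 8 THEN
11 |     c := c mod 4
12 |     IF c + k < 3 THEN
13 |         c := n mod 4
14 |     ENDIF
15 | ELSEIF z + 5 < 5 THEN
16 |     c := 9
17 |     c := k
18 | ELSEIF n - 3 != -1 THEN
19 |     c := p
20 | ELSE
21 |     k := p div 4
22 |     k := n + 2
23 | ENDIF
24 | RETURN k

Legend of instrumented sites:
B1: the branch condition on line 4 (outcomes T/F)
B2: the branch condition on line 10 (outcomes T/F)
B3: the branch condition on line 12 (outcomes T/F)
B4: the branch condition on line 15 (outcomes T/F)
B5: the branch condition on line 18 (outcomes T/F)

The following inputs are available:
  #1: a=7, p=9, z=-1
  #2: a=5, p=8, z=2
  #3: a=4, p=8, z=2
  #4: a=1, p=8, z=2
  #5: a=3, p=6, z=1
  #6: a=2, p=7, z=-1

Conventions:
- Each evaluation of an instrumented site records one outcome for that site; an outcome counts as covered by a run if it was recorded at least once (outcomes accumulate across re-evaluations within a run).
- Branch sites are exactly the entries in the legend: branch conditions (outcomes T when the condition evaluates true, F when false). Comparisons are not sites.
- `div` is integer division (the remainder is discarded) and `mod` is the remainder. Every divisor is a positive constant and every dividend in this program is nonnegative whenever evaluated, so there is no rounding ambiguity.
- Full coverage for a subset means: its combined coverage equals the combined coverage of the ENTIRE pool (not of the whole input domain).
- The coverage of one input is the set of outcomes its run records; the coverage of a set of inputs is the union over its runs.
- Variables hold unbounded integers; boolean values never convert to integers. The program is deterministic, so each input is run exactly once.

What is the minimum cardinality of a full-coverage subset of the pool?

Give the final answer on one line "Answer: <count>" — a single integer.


test 1 (a=7, p=9, z=-1) fires B1->T, B2->F, B4->T; hits B1=T, B2=F, B4=T
test 2 (a=5, p=8, z=2) fires B1->T, B2->F, B4->F, B5->F; hits B1=T, B2=F, B4=F, B5=F
test 3 (a=4, p=8, z=2) fires B1->T, B2->F, B4->F, B5->F; hits B1=T, B2=F, B4=F, B5=F
test 4 (a=1, p=8, z=2) fires B1->F, B2->F, B4->F, B5->T; hits B1=F, B2=F, B4=F, B5=T
test 5 (a=3, p=6, z=1) fires B1->T, B2->T, B3->F; hits B1=T, B2=T, B3=F
test 6 (a=2, p=7, z=-1) fires B1->F, B2->T, B3->T; hits B1=F, B2=T, B3=T
union over all inputs: B1=T, B1=F, B2=T, B2=F, B3=T, B3=F, B4=T, B4=F, B5=T, B5=F (10 outcomes)
size 1 is not enough: best union over all size-1 subsets is 4/10
size 2 is not enough: best union over all size-2 subsets is 7/10
size 3 is not enough: best union over all size-3 subsets is 8/10
size 4 is not enough: best union over all size-4 subsets is 9/10
inputs {1, 2, 4, 5, 6} (size 5) cover everything; no size-5 subset with a lexicographically smaller index list covers all 10
Answer: 5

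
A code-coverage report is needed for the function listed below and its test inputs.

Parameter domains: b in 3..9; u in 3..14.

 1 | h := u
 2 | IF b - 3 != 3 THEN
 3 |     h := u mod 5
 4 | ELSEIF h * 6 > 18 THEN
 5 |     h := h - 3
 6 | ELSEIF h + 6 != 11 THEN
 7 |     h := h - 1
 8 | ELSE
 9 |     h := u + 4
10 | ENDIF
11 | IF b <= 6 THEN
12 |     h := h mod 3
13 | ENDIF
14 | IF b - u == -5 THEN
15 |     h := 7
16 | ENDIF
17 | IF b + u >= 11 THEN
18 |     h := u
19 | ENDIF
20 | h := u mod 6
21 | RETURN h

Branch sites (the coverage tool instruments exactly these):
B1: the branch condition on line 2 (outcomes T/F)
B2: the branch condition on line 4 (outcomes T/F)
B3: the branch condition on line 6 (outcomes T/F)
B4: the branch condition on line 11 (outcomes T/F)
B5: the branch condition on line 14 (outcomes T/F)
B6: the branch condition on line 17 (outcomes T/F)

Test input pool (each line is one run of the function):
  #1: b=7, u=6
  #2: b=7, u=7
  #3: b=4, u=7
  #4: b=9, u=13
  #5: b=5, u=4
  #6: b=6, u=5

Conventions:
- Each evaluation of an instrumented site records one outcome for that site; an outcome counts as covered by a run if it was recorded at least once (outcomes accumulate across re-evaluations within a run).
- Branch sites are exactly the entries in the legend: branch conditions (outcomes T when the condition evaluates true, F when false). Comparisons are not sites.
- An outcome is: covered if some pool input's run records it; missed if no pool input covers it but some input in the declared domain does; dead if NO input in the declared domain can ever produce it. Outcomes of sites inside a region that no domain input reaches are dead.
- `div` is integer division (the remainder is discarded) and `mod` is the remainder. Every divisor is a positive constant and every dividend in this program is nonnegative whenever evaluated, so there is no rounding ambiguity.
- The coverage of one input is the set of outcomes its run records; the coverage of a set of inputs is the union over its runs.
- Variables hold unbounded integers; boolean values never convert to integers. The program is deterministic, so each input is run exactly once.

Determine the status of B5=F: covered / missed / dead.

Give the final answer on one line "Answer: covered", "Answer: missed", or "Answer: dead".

B5=F is recorded by pool input(s) 1, 2, 3, 4, 5, 6 -> covered

Answer: covered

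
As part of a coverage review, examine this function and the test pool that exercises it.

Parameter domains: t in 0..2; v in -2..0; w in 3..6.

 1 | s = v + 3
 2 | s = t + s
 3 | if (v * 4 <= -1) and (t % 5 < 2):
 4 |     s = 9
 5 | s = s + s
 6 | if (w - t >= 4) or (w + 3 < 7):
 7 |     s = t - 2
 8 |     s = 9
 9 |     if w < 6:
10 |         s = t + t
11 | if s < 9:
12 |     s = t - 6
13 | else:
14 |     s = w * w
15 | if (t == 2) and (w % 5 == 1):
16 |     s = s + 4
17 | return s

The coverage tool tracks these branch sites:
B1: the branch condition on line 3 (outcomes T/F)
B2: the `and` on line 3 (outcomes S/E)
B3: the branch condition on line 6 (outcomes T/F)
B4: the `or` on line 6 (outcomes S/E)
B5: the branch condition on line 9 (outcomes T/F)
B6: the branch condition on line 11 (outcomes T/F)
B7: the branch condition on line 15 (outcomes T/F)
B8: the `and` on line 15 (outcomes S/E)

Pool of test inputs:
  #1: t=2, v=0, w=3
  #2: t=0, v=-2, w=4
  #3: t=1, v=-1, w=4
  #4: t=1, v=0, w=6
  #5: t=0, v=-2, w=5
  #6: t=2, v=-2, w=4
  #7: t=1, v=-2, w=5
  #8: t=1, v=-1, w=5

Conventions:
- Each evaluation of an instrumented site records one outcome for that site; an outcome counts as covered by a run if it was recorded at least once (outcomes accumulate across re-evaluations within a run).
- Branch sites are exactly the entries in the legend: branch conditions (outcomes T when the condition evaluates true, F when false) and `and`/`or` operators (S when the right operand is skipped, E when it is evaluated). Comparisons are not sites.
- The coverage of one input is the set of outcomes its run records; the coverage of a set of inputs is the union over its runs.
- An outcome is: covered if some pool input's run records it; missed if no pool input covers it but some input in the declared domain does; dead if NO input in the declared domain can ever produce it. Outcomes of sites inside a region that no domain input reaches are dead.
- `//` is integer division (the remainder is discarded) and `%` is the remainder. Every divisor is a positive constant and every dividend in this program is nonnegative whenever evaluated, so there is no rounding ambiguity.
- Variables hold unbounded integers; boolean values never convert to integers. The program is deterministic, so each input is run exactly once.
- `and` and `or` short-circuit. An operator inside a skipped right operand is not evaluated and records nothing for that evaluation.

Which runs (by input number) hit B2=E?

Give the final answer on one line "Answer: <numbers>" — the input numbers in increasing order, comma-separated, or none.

input #1 (t=2, v=0, w=3): never hits B2=E
input #2 (t=0, v=-2, w=4): hits B2=E
input #3 (t=1, v=-1, w=4): hits B2=E
input #4 (t=1, v=0, w=6): never hits B2=E
input #5 (t=0, v=-2, w=5): hits B2=E
input #6 (t=2, v=-2, w=4): hits B2=E
input #7 (t=1, v=-2, w=5): hits B2=E
input #8 (t=1, v=-1, w=5): hits B2=E

Answer: 2, 3, 5, 6, 7, 8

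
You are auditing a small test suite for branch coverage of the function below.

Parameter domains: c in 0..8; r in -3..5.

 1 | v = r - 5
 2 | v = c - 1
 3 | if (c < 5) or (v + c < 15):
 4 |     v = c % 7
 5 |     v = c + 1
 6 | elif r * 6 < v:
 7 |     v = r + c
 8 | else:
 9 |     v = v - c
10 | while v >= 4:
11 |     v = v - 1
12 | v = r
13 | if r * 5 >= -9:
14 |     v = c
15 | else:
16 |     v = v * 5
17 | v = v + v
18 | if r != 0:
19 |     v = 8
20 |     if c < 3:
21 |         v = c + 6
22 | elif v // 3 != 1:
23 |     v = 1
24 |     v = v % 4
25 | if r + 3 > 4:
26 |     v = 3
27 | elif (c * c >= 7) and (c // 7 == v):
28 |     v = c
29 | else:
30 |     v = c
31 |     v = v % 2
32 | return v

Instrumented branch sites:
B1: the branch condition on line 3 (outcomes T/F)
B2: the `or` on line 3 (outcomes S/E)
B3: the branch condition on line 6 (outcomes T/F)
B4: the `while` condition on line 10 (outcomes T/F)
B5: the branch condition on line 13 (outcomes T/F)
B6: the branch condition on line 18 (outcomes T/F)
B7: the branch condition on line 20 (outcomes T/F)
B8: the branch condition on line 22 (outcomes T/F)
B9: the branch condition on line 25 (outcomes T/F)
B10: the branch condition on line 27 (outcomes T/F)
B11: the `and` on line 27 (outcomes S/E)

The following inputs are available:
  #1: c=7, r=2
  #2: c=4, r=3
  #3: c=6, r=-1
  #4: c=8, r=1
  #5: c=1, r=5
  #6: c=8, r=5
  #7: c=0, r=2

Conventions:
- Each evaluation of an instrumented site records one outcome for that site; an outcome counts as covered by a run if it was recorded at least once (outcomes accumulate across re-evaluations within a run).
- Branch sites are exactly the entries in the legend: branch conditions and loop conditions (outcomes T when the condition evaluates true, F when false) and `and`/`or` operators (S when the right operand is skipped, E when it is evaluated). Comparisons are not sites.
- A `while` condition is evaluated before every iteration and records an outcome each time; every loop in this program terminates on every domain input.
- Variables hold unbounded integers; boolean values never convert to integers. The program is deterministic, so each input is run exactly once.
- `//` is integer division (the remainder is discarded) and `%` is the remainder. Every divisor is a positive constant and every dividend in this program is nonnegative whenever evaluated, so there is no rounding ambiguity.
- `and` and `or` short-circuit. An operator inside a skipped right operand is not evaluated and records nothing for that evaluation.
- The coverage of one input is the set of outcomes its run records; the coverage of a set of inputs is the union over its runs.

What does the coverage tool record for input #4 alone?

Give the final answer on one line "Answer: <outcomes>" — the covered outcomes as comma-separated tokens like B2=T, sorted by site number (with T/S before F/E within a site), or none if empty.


Simulating input #4 (c=8, r=1) step by step:
  B2->E, B1->F, B3->T, B4->T, B4->T, B4->T, B4->T, B4->T, B4->T, B4->F
  B5->T, B6->T, B7->F, B9->F, B11->E, B10->F
distinct outcomes covered: B1=F, B2=E, B3=T, B4=T, B4=F, B5=T, B6=T, B7=F, B9=F, B10=F, B11=E
Answer: B1=F, B2=E, B3=T, B4=T, B4=F, B5=T, B6=T, B7=F, B9=F, B10=F, B11=E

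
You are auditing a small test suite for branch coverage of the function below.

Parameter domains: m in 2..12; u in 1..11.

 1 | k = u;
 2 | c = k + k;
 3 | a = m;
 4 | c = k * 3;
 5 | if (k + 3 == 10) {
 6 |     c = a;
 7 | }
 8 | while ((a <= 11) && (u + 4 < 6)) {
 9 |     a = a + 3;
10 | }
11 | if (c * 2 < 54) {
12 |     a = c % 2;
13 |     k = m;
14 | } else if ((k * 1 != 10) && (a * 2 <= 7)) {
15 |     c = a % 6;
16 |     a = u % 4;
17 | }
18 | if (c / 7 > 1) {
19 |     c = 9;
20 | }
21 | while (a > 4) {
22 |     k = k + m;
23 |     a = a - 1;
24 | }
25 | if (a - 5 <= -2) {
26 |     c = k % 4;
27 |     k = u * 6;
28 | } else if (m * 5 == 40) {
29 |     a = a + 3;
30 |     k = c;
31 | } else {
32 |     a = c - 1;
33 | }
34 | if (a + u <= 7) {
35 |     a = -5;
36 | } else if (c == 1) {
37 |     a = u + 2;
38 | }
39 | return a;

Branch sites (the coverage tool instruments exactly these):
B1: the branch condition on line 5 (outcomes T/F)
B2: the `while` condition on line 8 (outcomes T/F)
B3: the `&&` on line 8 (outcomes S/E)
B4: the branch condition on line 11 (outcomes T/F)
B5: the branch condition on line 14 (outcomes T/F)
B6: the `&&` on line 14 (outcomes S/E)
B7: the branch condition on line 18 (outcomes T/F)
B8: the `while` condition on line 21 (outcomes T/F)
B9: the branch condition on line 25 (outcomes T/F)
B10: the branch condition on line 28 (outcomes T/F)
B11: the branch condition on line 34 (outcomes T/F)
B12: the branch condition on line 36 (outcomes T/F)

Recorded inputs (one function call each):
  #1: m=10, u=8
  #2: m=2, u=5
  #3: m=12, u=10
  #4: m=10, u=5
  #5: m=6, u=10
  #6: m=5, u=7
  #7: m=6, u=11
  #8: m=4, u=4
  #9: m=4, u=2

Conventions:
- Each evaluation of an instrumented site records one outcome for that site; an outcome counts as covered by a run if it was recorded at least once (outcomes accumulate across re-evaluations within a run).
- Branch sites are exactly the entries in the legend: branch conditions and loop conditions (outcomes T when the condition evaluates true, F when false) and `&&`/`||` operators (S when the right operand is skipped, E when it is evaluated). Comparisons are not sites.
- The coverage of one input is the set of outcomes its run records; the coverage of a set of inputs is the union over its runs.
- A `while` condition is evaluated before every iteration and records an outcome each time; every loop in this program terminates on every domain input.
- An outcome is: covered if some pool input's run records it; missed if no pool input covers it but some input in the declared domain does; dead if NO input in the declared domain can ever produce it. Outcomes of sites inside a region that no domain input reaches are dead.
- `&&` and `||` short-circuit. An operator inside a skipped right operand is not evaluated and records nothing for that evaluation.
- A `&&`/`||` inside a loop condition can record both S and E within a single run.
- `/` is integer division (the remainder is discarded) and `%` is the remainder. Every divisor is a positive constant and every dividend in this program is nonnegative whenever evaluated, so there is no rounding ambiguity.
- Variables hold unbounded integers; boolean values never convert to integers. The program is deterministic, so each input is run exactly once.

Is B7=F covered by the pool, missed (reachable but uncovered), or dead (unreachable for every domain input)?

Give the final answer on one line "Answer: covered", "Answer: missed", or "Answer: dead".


B7=F is recorded by pool input(s) 6, 8, 9 -> covered
Answer: covered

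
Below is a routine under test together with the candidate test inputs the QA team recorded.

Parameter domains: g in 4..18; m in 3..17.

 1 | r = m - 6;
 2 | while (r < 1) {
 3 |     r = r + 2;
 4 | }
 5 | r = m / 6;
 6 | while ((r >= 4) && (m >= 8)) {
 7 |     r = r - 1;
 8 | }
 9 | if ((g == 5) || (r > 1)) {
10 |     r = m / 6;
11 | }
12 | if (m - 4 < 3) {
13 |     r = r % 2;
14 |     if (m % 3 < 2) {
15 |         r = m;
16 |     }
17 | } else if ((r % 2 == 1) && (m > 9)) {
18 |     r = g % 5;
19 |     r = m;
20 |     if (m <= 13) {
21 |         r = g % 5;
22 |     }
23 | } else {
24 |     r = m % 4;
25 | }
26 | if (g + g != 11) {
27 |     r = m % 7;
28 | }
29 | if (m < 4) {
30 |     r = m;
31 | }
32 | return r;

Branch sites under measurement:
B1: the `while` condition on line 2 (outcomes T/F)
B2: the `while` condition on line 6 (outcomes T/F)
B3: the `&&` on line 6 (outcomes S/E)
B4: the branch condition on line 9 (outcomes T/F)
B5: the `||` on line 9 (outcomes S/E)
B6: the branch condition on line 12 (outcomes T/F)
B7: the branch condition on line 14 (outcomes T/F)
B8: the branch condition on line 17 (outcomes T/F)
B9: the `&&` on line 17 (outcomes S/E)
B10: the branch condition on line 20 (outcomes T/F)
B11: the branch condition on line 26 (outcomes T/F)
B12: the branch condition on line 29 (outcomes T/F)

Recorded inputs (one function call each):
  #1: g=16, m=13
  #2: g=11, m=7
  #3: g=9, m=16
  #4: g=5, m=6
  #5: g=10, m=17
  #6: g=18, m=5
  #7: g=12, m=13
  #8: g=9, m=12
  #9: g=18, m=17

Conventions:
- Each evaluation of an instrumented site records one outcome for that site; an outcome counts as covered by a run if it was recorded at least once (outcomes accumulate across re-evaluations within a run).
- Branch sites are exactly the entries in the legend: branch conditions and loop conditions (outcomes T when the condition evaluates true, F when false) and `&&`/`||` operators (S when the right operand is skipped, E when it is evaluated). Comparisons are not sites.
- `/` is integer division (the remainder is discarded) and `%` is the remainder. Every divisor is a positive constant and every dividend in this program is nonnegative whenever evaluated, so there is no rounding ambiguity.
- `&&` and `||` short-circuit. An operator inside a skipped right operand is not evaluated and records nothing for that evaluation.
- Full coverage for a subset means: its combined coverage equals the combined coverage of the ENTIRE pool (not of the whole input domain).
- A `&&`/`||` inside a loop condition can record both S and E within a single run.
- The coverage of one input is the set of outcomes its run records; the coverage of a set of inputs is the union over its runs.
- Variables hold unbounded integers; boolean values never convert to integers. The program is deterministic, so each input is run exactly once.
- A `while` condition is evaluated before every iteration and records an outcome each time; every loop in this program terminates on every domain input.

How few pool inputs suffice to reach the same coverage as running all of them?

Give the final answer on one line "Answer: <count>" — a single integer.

input #1 (g=16, m=13): events B1->F, B3->S, B2->F, B5->E, B4->T, B6->F, B9->S, B8->F, B11->T, B12->F; covers B1=F, B2=F, B3=S, B4=T, B5=E, B6=F, B8=F, B9=S, B11=T, B12=F
input #2 (g=11, m=7): events B1->F, B3->S, B2->F, B5->E, B4->F, B6->F, B9->E, B8->F, B11->T, B12->F; covers B1=F, B2=F, B3=S, B4=F, B5=E, B6=F, B8=F, B9=E, B11=T, B12=F
input #3 (g=9, m=16): events B1->F, B3->S, B2->F, B5->E, B4->T, B6->F, B9->S, B8->F, B11->T, B12->F; covers B1=F, B2=F, B3=S, B4=T, B5=E, B6=F, B8=F, B9=S, B11=T, B12=F
input #4 (g=5, m=6): events B1->T, B1->F, B3->S, B2->F, B5->S, B4->T, B6->T, B7->T, B11->T, B12->F; covers B1=T, B1=F, B2=F, B3=S, B4=T, B5=S, B6=T, B7=T, B11=T, B12=F
input #5 (g=10, m=17): events B1->F, B3->S, B2->F, B5->E, B4->T, B6->F, B9->S, B8->F, B11->T, B12->F; covers B1=F, B2=F, B3=S, B4=T, B5=E, B6=F, B8=F, B9=S, B11=T, B12=F
input #6 (g=18, m=5): events B1->T, B1->F, B3->S, B2->F, B5->E, B4->F, B6->T, B7->F, B11->T, B12->F; covers B1=T, B1=F, B2=F, B3=S, B4=F, B5=E, B6=T, B7=F, B11=T, B12=F
input #7 (g=12, m=13): events B1->F, B3->S, B2->F, B5->E, B4->T, B6->F, B9->S, B8->F, B11->T, B12->F; covers B1=F, B2=F, B3=S, B4=T, B5=E, B6=F, B8=F, B9=S, B11=T, B12=F
input #8 (g=9, m=12): events B1->F, B3->S, B2->F, B5->E, B4->T, B6->F, B9->S, B8->F, B11->T, B12->F; covers B1=F, B2=F, B3=S, B4=T, B5=E, B6=F, B8=F, B9=S, B11=T, B12=F
input #9 (g=18, m=17): events B1->F, B3->S, B2->F, B5->E, B4->T, B6->F, B9->S, B8->F, B11->T, B12->F; covers B1=F, B2=F, B3=S, B4=T, B5=E, B6=F, B8=F, B9=S, B11=T, B12=F
union over all inputs: B1=T, B1=F, B2=F, B3=S, B4=T, B4=F, B5=S, B5=E, B6=T, B6=F, B7=T, B7=F, B8=F, B9=S, B9=E, B11=T, B12=F (17 outcomes)
no size-1 subset reaches all 17 outcomes (best union: 10/17)
no size-2 subset reaches all 17 outcomes (best union: 15/17)
no size-3 subset reaches all 17 outcomes (best union: 16/17)
size 4: inputs {1, 2, 4, 6} cover all 17 outcomes, and no lexicographically smaller subset of this size does

Answer: 4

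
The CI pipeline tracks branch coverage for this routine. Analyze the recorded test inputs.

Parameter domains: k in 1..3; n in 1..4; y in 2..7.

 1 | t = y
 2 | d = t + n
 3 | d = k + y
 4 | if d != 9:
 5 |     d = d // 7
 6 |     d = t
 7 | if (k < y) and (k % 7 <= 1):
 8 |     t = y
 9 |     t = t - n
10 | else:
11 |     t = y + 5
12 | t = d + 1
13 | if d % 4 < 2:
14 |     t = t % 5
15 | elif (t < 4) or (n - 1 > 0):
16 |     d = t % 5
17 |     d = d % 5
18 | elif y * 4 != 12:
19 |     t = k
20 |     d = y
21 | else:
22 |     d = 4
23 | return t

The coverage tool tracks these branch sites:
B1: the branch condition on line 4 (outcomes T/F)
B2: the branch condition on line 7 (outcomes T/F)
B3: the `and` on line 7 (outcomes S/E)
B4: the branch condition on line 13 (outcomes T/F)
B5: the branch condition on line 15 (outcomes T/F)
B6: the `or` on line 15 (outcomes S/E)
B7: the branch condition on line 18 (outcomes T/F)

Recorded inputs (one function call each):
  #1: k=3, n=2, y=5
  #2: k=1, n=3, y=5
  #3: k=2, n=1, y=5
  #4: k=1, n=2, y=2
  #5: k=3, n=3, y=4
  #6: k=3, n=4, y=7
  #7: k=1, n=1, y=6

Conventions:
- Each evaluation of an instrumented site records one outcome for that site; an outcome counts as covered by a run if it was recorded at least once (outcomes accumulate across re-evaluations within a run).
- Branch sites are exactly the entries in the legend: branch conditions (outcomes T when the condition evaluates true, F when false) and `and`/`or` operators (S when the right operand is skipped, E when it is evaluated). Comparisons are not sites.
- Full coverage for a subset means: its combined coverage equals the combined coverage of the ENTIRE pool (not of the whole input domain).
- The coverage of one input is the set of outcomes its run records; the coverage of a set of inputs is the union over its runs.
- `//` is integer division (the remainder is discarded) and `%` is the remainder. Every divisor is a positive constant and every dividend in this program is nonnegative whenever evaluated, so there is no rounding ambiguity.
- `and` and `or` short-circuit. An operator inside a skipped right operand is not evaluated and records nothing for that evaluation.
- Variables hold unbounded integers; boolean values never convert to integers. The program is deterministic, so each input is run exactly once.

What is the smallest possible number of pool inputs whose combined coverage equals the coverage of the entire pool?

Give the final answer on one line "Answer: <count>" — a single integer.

input #1, k=3, n=2, y=5: events B1->T, B3->E, B2->F, B4->T; outcomes B1=T, B2=F, B3=E, B4=T
input #2, k=1, n=3, y=5: events B1->T, B3->E, B2->T, B4->T; outcomes B1=T, B2=T, B3=E, B4=T
input #3, k=2, n=1, y=5: events B1->T, B3->E, B2->F, B4->T; outcomes B1=T, B2=F, B3=E, B4=T
input #4, k=1, n=2, y=2: events B1->T, B3->E, B2->T, B4->F, B6->S, B5->T; outcomes B1=T, B2=T, B3=E, B4=F, B5=T, B6=S
input #5, k=3, n=3, y=4: events B1->T, B3->E, B2->F, B4->T; outcomes B1=T, B2=F, B3=E, B4=T
input #6, k=3, n=4, y=7: events B1->T, B3->E, B2->F, B4->F, B6->E, B5->T; outcomes B1=T, B2=F, B3=E, B4=F, B5=T, B6=E
input #7, k=1, n=1, y=6: events B1->T, B3->E, B2->T, B4->F, B6->E, B5->F, B7->T; outcomes B1=T, B2=T, B3=E, B4=F, B5=F, B6=E, B7=T
union over all inputs: B1=T, B2=T, B2=F, B3=E, B4=T, B4=F, B5=T, B5=F, B6=S, B6=E, B7=T (11 outcomes)
no size-1 subset reaches all 11 outcomes (best union: 7/11)
no size-2 subset reaches all 11 outcomes (best union: 9/11)
at size 3, {1, 4, 7} reaches all 11 outcomes; every lexicographically earlier size-3 subset fails

Answer: 3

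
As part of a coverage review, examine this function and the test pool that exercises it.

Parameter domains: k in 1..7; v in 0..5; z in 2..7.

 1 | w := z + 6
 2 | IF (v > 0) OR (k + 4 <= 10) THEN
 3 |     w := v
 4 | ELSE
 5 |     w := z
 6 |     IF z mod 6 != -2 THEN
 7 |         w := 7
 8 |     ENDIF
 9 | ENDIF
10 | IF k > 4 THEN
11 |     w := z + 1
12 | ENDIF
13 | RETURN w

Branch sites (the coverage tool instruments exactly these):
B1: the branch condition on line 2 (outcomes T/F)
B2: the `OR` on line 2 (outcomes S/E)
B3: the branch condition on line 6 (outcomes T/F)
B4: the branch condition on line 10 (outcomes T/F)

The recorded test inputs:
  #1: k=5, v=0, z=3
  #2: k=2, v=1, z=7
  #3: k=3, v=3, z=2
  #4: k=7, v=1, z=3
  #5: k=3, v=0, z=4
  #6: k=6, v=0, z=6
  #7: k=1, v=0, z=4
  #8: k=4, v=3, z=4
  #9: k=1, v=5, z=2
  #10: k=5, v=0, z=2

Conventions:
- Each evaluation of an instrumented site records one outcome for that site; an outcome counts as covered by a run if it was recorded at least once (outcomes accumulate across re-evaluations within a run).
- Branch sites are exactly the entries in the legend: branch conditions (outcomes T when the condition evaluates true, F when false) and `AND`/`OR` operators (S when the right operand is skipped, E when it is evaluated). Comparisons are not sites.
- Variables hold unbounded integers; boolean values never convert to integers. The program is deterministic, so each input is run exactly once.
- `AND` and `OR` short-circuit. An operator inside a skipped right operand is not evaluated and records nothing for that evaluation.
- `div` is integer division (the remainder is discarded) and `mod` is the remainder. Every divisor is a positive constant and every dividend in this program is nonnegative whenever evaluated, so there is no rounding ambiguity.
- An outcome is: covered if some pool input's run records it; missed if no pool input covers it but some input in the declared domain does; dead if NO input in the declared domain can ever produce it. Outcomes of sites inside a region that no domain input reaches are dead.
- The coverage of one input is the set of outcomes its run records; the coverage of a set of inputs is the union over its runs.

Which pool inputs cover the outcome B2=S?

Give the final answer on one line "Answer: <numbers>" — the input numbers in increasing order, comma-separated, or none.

input #1 (k=5, v=0, z=3): does not produce B2=S
input #2 (k=2, v=1, z=7): produces B2=S
input #3 (k=3, v=3, z=2): produces B2=S
input #4 (k=7, v=1, z=3): produces B2=S
input #5 (k=3, v=0, z=4): does not produce B2=S
input #6 (k=6, v=0, z=6): does not produce B2=S
input #7 (k=1, v=0, z=4): does not produce B2=S
input #8 (k=4, v=3, z=4): produces B2=S
input #9 (k=1, v=5, z=2): produces B2=S
input #10 (k=5, v=0, z=2): does not produce B2=S

Answer: 2, 3, 4, 8, 9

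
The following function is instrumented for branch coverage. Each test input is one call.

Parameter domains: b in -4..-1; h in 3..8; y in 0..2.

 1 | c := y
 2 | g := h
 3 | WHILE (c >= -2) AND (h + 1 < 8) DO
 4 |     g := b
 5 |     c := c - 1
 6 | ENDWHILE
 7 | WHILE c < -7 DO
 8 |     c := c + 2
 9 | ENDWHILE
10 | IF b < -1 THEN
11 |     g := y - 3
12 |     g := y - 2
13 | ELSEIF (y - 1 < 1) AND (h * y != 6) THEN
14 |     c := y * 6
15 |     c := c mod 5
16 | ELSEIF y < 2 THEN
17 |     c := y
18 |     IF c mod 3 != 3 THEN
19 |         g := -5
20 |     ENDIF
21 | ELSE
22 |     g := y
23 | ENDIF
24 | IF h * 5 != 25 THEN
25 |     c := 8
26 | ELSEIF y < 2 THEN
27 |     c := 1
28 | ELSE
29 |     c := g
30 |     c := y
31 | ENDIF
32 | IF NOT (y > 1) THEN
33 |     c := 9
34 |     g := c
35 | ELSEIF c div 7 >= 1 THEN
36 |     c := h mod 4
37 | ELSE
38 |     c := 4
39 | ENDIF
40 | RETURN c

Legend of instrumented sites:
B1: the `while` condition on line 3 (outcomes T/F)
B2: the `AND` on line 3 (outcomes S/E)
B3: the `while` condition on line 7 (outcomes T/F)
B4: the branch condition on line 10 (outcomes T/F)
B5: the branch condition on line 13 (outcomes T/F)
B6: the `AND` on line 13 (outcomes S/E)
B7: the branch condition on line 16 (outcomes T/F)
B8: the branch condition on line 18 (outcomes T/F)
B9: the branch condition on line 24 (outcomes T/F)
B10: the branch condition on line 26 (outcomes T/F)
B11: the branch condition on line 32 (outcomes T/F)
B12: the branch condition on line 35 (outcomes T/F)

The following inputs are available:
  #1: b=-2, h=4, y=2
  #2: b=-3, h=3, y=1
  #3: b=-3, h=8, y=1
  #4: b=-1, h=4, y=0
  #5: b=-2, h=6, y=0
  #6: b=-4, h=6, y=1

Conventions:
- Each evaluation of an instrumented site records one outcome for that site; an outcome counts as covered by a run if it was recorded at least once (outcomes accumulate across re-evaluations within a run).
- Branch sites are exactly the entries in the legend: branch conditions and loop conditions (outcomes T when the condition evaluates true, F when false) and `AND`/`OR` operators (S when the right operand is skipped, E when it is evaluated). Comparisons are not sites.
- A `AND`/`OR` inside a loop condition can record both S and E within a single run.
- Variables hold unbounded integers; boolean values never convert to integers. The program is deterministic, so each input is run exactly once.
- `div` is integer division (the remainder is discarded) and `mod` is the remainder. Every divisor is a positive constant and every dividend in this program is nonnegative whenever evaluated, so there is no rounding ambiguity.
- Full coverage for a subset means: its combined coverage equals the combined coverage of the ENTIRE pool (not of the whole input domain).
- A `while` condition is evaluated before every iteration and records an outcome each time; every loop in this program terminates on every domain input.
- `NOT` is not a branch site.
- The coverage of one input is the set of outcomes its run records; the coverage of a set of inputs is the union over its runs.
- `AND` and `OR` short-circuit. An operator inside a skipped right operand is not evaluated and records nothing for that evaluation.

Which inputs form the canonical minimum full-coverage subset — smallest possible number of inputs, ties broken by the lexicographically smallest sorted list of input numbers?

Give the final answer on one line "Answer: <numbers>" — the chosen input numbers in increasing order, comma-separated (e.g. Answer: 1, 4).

run #1 (b=-2, h=4, y=2) runs B2->E, B1->T, B2->E, B1->T, B2->E, B1->T, B2->E, B1->T, B2->E, B1->T, B2->S, B1->F, B3->F, B4->T, ...; records B1=T, B1=F, B2=S, B2=E, B3=F, B4=T, B9=T, B11=F, B12=T
run #2 (b=-3, h=3, y=1) runs B2->E, B1->T, B2->E, B1->T, B2->E, B1->T, B2->E, B1->T, B2->S, B1->F, B3->F, B4->T, B9->T, B11->T; records B1=T, B1=F, B2=S, B2=E, B3=F, B4=T, B9=T, B11=T
run #3 (b=-3, h=8, y=1) runs B2->E, B1->F, B3->F, B4->T, B9->T, B11->T; records B1=F, B2=E, B3=F, B4=T, B9=T, B11=T
run #4 (b=-1, h=4, y=0) runs B2->E, B1->T, B2->E, B1->T, B2->E, B1->T, B2->S, B1->F, B3->F, B4->F, B6->E, B5->T, B9->T, B11->T; records B1=T, B1=F, B2=S, B2=E, B3=F, B4=F, B5=T, B6=E, B9=T, B11=T
run #5 (b=-2, h=6, y=0) runs B2->E, B1->T, B2->E, B1->T, B2->E, B1->T, B2->S, B1->F, B3->F, B4->T, B9->T, B11->T; records B1=T, B1=F, B2=S, B2=E, B3=F, B4=T, B9=T, B11=T
run #6 (b=-4, h=6, y=1) runs B2->E, B1->T, B2->E, B1->T, B2->E, B1->T, B2->E, B1->T, B2->S, B1->F, B3->F, B4->T, B9->T, B11->T; records B1=T, B1=F, B2=S, B2=E, B3=F, B4=T, B9=T, B11=T
together the pool reaches 13 outcomes: B1=T, B1=F, B2=S, B2=E, B3=F, B4=T, B4=F, B5=T, B6=E, B9=T, B11=T, B11=F, B12=T
size 1 is not enough: best union over all size-1 subsets is 10/13
at size 2, {1, 4} reaches all 13 outcomes; every lexicographically earlier size-2 subset fails

Answer: 1, 4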